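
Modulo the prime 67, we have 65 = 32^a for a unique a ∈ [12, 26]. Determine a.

20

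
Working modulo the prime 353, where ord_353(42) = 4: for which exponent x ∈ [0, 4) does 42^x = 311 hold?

3

Successive powers of 42 modulo 353:
  42^0=1  42^1=42  42^2=352  42^3=311
So 42^3 ≡ 311 (mod 353), giving x = 3.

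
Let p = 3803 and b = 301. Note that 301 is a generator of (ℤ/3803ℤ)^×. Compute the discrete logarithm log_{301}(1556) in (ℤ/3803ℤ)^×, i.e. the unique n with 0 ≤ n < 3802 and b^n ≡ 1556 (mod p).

Baby-step giant-step with m = ceil(sqrt(3802)) = 62.
Baby table (301^j mod 3803 for j=0..61):
  0:1  1:301  2:3132  3:3391  4:1487  5:2636  6:2412  7:3442
  8:1626  9:2642  10:415  11:3219  12:2957  13:155  14:1019  15:2479
  16:791  17:2305  18:1659  19:1166  20:1090  21:1032  22:2589  23:3477
  24:752  25:1975  26:1207  27:2022  28:142  29:909  30:3596  31:2344
  32:1989  33:1618  34:234  35:1980  36:2712  37:2470  38:1885  39:738
  40:1564  41:2995  42:184  43:2142  44:2035  45:252  46:3595  47:2043
  48:2660  49:2030  50:2550  51:3147  52:300  53:2831  54:259  55:1899
  56:1149  57:3579  58:1030  59:1987  60:1016  61:1576
Giant step factor: 301^(-62) ≡ 3468 (mod 3803).
Scan 1556·3468^i mod 3803 for i = 0, 1, …:
  i=0: 1556   i=1: 3554   i=2: 3552   i=3: 419
  i=4: 346   i=5: 1983   i=6: 1220   i=7: 2024
  i=8: 2697   i=9: 1619     …   i=18: 3173
  i=19: 1885
Match at i=19, j=38: n = 19·62 + 38 = 1216.

1216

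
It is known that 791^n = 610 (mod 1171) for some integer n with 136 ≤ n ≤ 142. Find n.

Compute 791^136 mod 1171 = 399, then multiply by 791 repeatedly:
  791^136=399  791^137=610
Found 610 at exponent 137.

137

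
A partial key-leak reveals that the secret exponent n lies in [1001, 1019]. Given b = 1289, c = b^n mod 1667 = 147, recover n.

Compute 1289^1001 mod 1667 = 195, then multiply by 1289 repeatedly:
  1289^1001=195  1289^1002=1305  1289^1003=142  1289^1004=1335  1289^1005=471
  1289^1006=331  1289^1007=1574  1289^1008=147
Found 147 at exponent 1008.

1008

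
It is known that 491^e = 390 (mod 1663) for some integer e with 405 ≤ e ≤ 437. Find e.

424

Compute 491^405 mod 1663 = 1544, then multiply by 491 repeatedly:
  491^405=1544  491^406=1439  491^407=1437  491^408=455  491^409=563
  491^410=375  491^411=1195  491^412=1369  491^413=327  491^414=909
  491^415=635  491^416=804  491^417=633  491^418=1485  491^419=741
  491^420=1297  491^421=1561  491^422=1471  491^423=519  491^424=390
Found 390 at exponent 424.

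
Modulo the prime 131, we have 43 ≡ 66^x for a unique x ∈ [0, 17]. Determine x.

Compute 66^0 mod 131 = 1, then multiply by 66 repeatedly:
  66^0=1  66^1=66  66^2=33  66^3=82  66^4=41
  66^5=86  66^6=43
Found 43 at exponent 6.

6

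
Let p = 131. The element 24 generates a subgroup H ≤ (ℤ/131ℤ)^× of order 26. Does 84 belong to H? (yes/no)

84 ∈ ⟨24⟩ iff 84^26 ≡ 1 (mod 131), since |⟨24⟩| = 26.
84^26 mod 131 = 1.
Since 1 = 1, 84 lies in the subgroup.

yes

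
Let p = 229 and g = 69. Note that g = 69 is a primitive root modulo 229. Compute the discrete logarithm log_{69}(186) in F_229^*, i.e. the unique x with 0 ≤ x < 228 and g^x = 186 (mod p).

90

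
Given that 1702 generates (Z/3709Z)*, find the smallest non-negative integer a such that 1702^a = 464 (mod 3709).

1355

Baby-step giant-step with m = ceil(sqrt(3708)) = 61.
Baby table (1702^j mod 3709 for j=0..60):
  0:1  1:1702  2:75  3:1544  4:1916  5:821  6:2758  7:2231
  8:2855  9:420  10:2712  11:1828  12:3114  13:3576  14:3592  15:1152
  16:2352  17:1093  18:2077  19:377  20:3706  21:2312  22:3484  23:2786
  24:1670  25:1246  26:2853  27:725  28:2562  29:2449  30:2991  31:1934
  32:1785  33:399  34:351  35:253  36:362  37:430  38:1187  39:2578
  40:9  41:482  42:675  43:2769  44:2408  45:3680  46:2568  47:1534
  48:3441  49:71  50:2154  51:1616  52:2063  53:2512  54:2656  55:2950
  56:2623  57:2419  58:148  59:3393  60:3682
Giant step factor: 1702^(-61) ≡ 2111 (mod 3709).
Scan 464·2111^i mod 3709 for i = 0, 1, …:
  i=0: 464   i=1: 328   i=2: 2534   i=3: 896
  i=4: 3575   i=5: 2719   i=6: 1986   i=7: 1276
  i=8: 902   i=9: 1405     …   i=21: 3159
  i=22: 3576
Match at i=22, j=13: a = 22·61 + 13 = 1355.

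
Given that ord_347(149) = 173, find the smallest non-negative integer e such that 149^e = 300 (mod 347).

Baby-step giant-step with m = ceil(sqrt(173)) = 14.
Baby table (149^j mod 347 for j=0..13):
  0:1  1:149  2:340  3:345  4:49  5:14  6:4  7:249
  8:319  9:339  10:196  11:56  12:16  13:302
Giant step factor: 149^(-14) ≡ 158 (mod 347).
Scan 300·158^i mod 347 for i = 0, 1, …:
  i=0: 300   i=1: 208   i=2: 246   i=3: 4
Match at i=3, j=6: e = 3·14 + 6 = 48.

48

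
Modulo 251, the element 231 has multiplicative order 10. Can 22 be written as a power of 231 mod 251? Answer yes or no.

⟨231⟩ has order 10; its elements mod 251 are {1, 20, 32, 102, 113, 138, 149, 219, 231, 250}.
22 is not in this set.

no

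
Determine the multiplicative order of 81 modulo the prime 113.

28

The order of 81 must divide p − 1 = 112 = 2^4 · 7.
Divisors: 1, 2, 4, 7, 8, 14, 16, 28, 56, 112.
Check each in increasing order: 81^1 ≡ 81;  81^2 ≡ 7;  81^4 ≡ 49;  81^7 ≡ 98;  81^8 ≡ 28;  81^14 ≡ 112;  81^16 ≡ 106;  81^28 ≡ 1.
Smallest exponent giving 1 is 28.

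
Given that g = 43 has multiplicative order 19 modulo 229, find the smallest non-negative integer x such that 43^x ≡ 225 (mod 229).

9

Successive powers of 43 modulo 229:
  43^0=1  43^1=43  43^2=17  43^3=44  43^4=60  43^5=61
  43^6=104  43^7=121  43^8=165  43^9=225
So 43^9 ≡ 225 (mod 229), giving x = 9.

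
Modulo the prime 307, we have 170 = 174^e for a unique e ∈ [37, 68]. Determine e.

Compute 174^37 mod 307 = 143, then multiply by 174 repeatedly:
  174^37=143  174^38=15  174^39=154  174^40=87  174^41=95
  174^42=259  174^43=244  174^44=90  174^45=3  174^46=215
  174^47=263  174^48=19  174^49=236  174^50=233  174^51=18
  174^52=62  174^53=43  174^54=114  174^55=188  174^56=170
Found 170 at exponent 56.

56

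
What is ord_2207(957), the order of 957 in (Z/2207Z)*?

2206

The order of 957 must divide p − 1 = 2206 = 2 · 1103.
Divisors: 1, 2, 1103, 2206.
Check each in increasing order: 957^1 ≡ 957;  957^2 ≡ 2151;  957^1103 ≡ 2206;  957^2206 ≡ 1.
Smallest exponent giving 1 is 2206.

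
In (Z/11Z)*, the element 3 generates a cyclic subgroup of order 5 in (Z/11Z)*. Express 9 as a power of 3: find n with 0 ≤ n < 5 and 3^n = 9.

2

Successive powers of 3 modulo 11:
  3^0=1  3^1=3  3^2=9
So 3^2 ≡ 9 (mod 11), giving n = 2.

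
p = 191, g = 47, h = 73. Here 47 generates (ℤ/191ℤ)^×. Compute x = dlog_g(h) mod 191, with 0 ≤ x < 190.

151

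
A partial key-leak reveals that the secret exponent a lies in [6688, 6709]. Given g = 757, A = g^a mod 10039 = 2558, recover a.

6698

Compute 757^6688 mod 10039 = 8881, then multiply by 757 repeatedly:
  757^6688=8881  757^6689=6826  757^6690=7236  757^6691=6397  757^6692=3731
  757^6693=3408  757^6694=9872  757^6695=4088  757^6696=2604  757^6697=3584
  757^6698=2558
Found 2558 at exponent 6698.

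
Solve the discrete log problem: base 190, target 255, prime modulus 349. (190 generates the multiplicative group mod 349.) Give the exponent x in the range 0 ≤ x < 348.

Baby-step giant-step with m = ceil(sqrt(348)) = 19.
Baby table (190^j mod 349 for j=0..18):
  0:1  1:190  2:153  3:103  4:26  5:54  6:139  7:235
  8:327  9:8  10:124  11:177  12:126  13:208  14:83  15:65
  16:135  17:173  18:64
Giant step factor: 190^(-19) ≡ 184 (mod 349).
Scan 255·184^i mod 349 for i = 0, 1, …:
  i=0: 255   i=1: 154   i=2: 67   i=3: 113
  i=4: 201   i=5: 339   i=6: 254   i=7: 319
  i=8: 64
Match at i=8, j=18: x = 8·19 + 18 = 170.

170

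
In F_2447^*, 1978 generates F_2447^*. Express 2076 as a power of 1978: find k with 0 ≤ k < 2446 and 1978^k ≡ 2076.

1968

Baby-step giant-step with m = ceil(sqrt(2446)) = 50.
Baby table (1978^j mod 2447 for j=0..49):
  0:1  1:1978  2:2178  3:1364  4:1398  5:134  6:776  7:659
  8:1698  9:1360  10:827  11:1210  12:214  13:2408  14:1162  15:703
  16:638  17:1759  18:2115  19:1547  20:1216  21:2294  22:794  23:2005
  24:1750  25:1442  26:1521  27:1175  28:1947  29:2035  30:2362  31:713
  32:842  33:1516  34:1073  35:845  36:109  37:266  38:43  39:1856
  40:668  41:2371  42:1386  43:868  44:1557  45:1420  46:2051  47:2199
  48:1303  49:643
Giant step factor: 1978^(-50) ≡ 689 (mod 2447).
Scan 2076·689^i mod 2447 for i = 0, 1, …:
  i=0: 2076   i=1: 1316   i=2: 1334   i=3: 1501
  i=4: 1555   i=5: 2056   i=6: 2218   i=7: 1274
  i=8: 1760   i=9: 1375     …   i=38: 1239
  i=39: 2115
Match at i=39, j=18: k = 39·50 + 18 = 1968.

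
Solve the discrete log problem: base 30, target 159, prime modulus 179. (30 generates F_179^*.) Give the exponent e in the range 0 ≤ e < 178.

171

Baby-step giant-step with m = ceil(sqrt(178)) = 14.
Baby table (30^j mod 179 for j=0..13):
  0:1  1:30  2:5  3:150  4:25  5:34  6:125  7:170
  8:88  9:134  10:82  11:133  12:52  13:128
Giant step factor: 30^(-14) ≡ 42 (mod 179).
Scan 159·42^i mod 179 for i = 0, 1, …:
  i=0: 159   i=1: 55   i=2: 162   i=3: 2
  i=4: 84   i=5: 127   i=6: 143   i=7: 99
  i=8: 41   i=9: 111   i=10: 8   i=11: 157
  i=12: 150
Match at i=12, j=3: e = 12·14 + 3 = 171.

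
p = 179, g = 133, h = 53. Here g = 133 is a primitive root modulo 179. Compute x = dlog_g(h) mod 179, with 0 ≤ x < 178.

173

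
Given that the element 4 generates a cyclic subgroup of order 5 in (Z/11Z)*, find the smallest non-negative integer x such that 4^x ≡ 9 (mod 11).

3

Successive powers of 4 modulo 11:
  4^0=1  4^1=4  4^2=5  4^3=9
So 4^3 ≡ 9 (mod 11), giving x = 3.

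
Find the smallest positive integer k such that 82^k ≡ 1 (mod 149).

The order of 82 must divide p − 1 = 148 = 2^2 · 37.
Divisors: 1, 2, 4, 37, 74, 148.
Check each in increasing order: 82^1 ≡ 82;  82^2 ≡ 19;  82^4 ≡ 63;  82^37 ≡ 148;  82^74 ≡ 1.
Smallest exponent giving 1 is 74.

74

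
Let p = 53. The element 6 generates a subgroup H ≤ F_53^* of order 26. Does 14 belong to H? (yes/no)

no

14 ∈ ⟨6⟩ iff 14^26 ≡ 1 (mod 53), since |⟨6⟩| = 26.
14^26 mod 53 = 52.
Since 52 ≠ 1, 14 does not lie in the subgroup.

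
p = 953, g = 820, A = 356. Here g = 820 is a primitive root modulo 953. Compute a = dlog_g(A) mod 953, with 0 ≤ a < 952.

209

Baby-step giant-step with m = ceil(sqrt(952)) = 31.
Baby table (820^j mod 953 for j=0..30):
  0:1  1:820  2:535  3:320  4:325  5:613  6:429  7:123
  8:795  9:48  10:287  11:902  12:112  13:352  14:834  15:579
  16:186  17:40  18:398  19:434  20:411  21:611  22:695  23:6
  24:155  25:351  26:14  27:44  28:819  29:668  30:738
Giant step factor: 820^(-31) ≡ 572 (mod 953).
Scan 356·572^i mod 953 for i = 0, 1, …:
  i=0: 356   i=1: 643   i=2: 891   i=3: 750
  i=4: 150   i=5: 30   i=6: 6
Match at i=6, j=23: a = 6·31 + 23 = 209.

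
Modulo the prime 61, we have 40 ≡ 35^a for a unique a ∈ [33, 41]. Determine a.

35

Compute 35^33 mod 61 = 8, then multiply by 35 repeatedly:
  35^33=8  35^34=36  35^35=40
Found 40 at exponent 35.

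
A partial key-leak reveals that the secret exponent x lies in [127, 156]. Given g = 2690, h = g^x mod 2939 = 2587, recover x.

134

Compute 2690^127 mod 2939 = 398, then multiply by 2690 repeatedly:
  2690^127=398  2690^128=824  2690^129=554  2690^130=187  2690^131=461
  2690^132=2771  2690^133=686  2690^134=2587
Found 2587 at exponent 134.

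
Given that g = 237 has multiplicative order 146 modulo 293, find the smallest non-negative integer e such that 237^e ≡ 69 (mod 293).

Baby-step giant-step with m = ceil(sqrt(146)) = 13.
Baby table (237^j mod 293 for j=0..12):
  0:1  1:237  2:206  3:184  4:244  5:107  6:161  7:67
  8:57  9:31  10:22  11:233  12:137
Giant step factor: 237^(-13) ≡ 255 (mod 293).
Scan 69·255^i mod 293 for i = 0, 1, …:
  i=0: 69   i=1: 15   i=2: 16   i=3: 271
  i=4: 250   i=5: 169   i=6: 24   i=7: 260
  i=8: 82   i=9: 107
Match at i=9, j=5: e = 9·13 + 5 = 122.

122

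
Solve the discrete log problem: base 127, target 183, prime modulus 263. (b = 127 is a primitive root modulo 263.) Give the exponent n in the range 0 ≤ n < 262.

Baby-step giant-step with m = ceil(sqrt(262)) = 17.
Baby table (127^j mod 263 for j=0..16):
  0:1  1:127  2:86  3:139  4:32  5:119  6:122  7:240
  8:235  9:126  10:222  11:53  12:156  13:87  14:3  15:118
  16:258
Giant step factor: 127^(-17) ≡ 152 (mod 263).
Scan 183·152^i mod 263 for i = 0, 1, …:
  i=0: 183   i=1: 201   i=2: 44   i=3: 113
  i=4: 81   i=5: 214   i=6: 179   i=7: 119
Match at i=7, j=5: n = 7·17 + 5 = 124.

124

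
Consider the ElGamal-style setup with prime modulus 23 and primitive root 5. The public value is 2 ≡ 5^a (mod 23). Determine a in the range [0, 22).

2

Successive powers of 5 modulo 23:
  5^0=1  5^1=5  5^2=2
So 5^2 ≡ 2 (mod 23), giving a = 2.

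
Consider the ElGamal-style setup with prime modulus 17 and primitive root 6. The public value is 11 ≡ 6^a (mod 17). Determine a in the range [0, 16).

Successive powers of 6 modulo 17:
  6^0=1  6^1=6  6^2=2  6^3=12  6^4=4  6^5=7
  6^6=8  6^7=14  6^8=16  6^9=11
So 6^9 ≡ 11 (mod 17), giving a = 9.

9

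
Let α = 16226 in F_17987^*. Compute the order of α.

The order of 16226 must divide p − 1 = 17986 = 2 · 17 · 23^2.
Divisors: 1, 2, 17, 23, 34, 46, 391, 529, 782, 1058, 8993, 17986.
Check each in increasing order: 16226^1 ≡ 16226;  16226^2 ≡ 7357;  16226^17 ≡ 8557;  16226^23 ≡ 2325;  16226^34 ≡ 15159;  16226^46 ≡ 9525;  16226^391 ≡ 489;  16226^529 ≡ 9644;  16226^782 ≡ 5290;  16226^1058 ≡ 13946;  16226^8993 ≡ 17986;  16226^17986 ≡ 1.
Smallest exponent giving 1 is 17986.

17986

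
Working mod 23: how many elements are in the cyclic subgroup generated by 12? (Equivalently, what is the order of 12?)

11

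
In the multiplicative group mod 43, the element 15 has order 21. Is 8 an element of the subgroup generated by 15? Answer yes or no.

no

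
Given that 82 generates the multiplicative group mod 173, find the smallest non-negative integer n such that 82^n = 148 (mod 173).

Baby-step giant-step with m = ceil(sqrt(172)) = 14.
Baby table (82^j mod 173 for j=0..13):
  0:1  1:82  2:150  3:17  4:10  5:128  6:116  7:170
  8:100  9:69  10:122  11:143  12:135  13:171
Giant step factor: 82^(-14) ≡ 77 (mod 173).
Scan 148·77^i mod 173 for i = 0, 1, …:
  i=0: 148   i=1: 151   i=2: 36   i=3: 4
  i=4: 135
Match at i=4, j=12: n = 4·14 + 12 = 68.

68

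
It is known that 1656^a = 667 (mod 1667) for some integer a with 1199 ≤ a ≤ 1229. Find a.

1227

Compute 1656^1199 mod 1667 = 285, then multiply by 1656 repeatedly:
  1656^1199=285  1656^1200=199  1656^1201=1145  1656^1202=741  1656^1203=184
  1656^1204=1310  1656^1205=593  1656^1206=145  1656^1207=72  1656^1208=875
  1656^1209=377  1656^1210=854  1656^1211=608  1656^1212=1647  1656^1213=220
  1656^1214=914  1656^1215=1615  1656^1216=572  1656^1217=376  1656^1218=865
  1656^1219=487  1656^1220=1311  1656^1221=582  1656^1222=266  1656^1223=408
  1656^1224=513  1656^1225=1025  1656^1226=394  1656^1227=667
Found 667 at exponent 1227.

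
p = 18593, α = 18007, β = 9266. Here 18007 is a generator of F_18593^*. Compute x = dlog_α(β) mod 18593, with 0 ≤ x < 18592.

Baby-step giant-step with m = ceil(sqrt(18592)) = 137.
Baby table (18007^j mod 18593 for j=0..136):
  0:1  1:18007  2:8722  3:1983  4:9321  5:4236  6:9166  7:2101
  8:14545  9:10817  10:1451  11:4992  12:12382  13:14011  14:7660  15:10746
  16:5871  17:17892  18:1740  19:2975  20:4392  21:10715  22:5444  23:7812
  24:14639  25:11512  26:3227  27:5464  28:14685  29:3149  30:13986  31:3717
  32:15812  33:12075  34:7983  35:7398  36:15534  37:7646  38:357  39:13914
  40:8723  41:1397  42:18043  43:6219  44:18487  45:6337  46:5118  47:12918
  48:15996  49:15809  50:13833  51:410  52:1449  53:6164  54:13531  55:10045
  56:7611  57:2274  58:6132  59:13690  60:9836  61:18527  62:1490  63:731
  64:17866  65:16976  66:17912  67:8613  68:10078  69:6866  70:11205  71:15792
  72:5202  73:880  74:4924  75:15044  76:15891  77:2967  78:9080  79:15311
  80:8173  81:7616  82:17937  83:12556  84:5012  85:662  86:2521  87:10134
  88:11236  89:16219  90:15282  91:6574  92:14980  93:16209  94:2549  95:12319
  96:13743  97:15964  98:15968  99:13624  100:11326  101:665  102:763  103:17707
  104:17185  105:6996  106:9397  107:15479  108:2690  109:4065  110:16407  111:16672
  112:10126  113:15924  114:2222  115:18011  116:6378  117:18278  118:17253  119:4334
  120:7517  121:1579  122:4356  123:13218  124:7533  125:10796  126:13757  127:7760
  128:7925  129:4200  130:11669  131:4190  132:17529  133:9935  134:16292  135:9690
  136:11118
Giant step factor: 18007^(-137) ≡ 14176 (mod 18593).
Scan 9266·14176^i mod 18593 for i = 0, 1, …:
  i=0: 9266   i=1: 13864   i=2: 8054   i=3: 12484
  i=4: 5010   i=5: 15093   i=6: 8717   i=7: 3114
  i=8: 4282   i=9: 14080     …   i=74: 14074
  i=75: 10134
Match at i=75, j=87: x = 75·137 + 87 = 10362.

10362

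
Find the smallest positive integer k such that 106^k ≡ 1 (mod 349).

The order of 106 must divide p − 1 = 348 = 2^2 · 3 · 29.
Divisors: 1, 2, 3, 4, 6, 12, 29, 58, 87, 116, 174, 348.
Check each in increasing order: 106^1 ≡ 106;  106^2 ≡ 68;  106^3 ≡ 228;  106^4 ≡ 87;  106^6 ≡ 332;  106^12 ≡ 289;  106^29 ≡ 226;  106^58 ≡ 122;  106^87 ≡ 1.
Smallest exponent giving 1 is 87.

87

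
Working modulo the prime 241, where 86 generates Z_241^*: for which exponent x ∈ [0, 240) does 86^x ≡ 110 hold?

Baby-step giant-step with m = ceil(sqrt(240)) = 16.
Baby table (86^j mod 241 for j=0..15):
  0:1  1:86  2:166  3:57  4:82  5:63  6:116  7:95
  8:217  9:105  10:113  11:78  12:201  13:175  14:108  15:130
Giant step factor: 86^(-16) ≡ 100 (mod 241).
Scan 110·100^i mod 241 for i = 0, 1, …:
  i=0: 110   i=1: 155   i=2: 76   i=3: 129
  i=4: 127   i=5: 168   i=6: 171   i=7: 230
  i=8: 105
Match at i=8, j=9: x = 8·16 + 9 = 137.

137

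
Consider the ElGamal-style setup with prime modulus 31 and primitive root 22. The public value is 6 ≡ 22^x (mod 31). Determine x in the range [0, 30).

5

Successive powers of 22 modulo 31:
  22^0=1  22^1=22  22^2=19  22^3=15  22^4=20  22^5=6
So 22^5 ≡ 6 (mod 31), giving x = 5.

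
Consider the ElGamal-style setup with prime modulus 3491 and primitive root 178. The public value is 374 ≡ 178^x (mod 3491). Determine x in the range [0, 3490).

829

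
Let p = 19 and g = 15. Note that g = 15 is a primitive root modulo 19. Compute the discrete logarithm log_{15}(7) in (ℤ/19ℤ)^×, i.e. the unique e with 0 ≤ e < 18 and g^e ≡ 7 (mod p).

12

Successive powers of 15 modulo 19:
  15^0=1  15^1=15  15^2=16  15^3=12  15^4=9  15^5=2
  15^6=11  15^7=13  15^8=5  15^9=18  15^10=4  15^11=3
  15^12=7
So 15^12 ≡ 7 (mod 19), giving e = 12.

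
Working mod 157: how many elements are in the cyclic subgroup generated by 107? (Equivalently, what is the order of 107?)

The order of 107 must divide p − 1 = 156 = 2^2 · 3 · 13.
Divisors: 1, 2, 3, 4, 6, 12, 13, 26, 39, 52, 78, 156.
Check each in increasing order: 107^1 ≡ 107;  107^2 ≡ 145;  107^3 ≡ 129;  107^4 ≡ 144;  107^6 ≡ 156;  107^12 ≡ 1.
Smallest exponent giving 1 is 12.

12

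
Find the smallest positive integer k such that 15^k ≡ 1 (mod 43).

21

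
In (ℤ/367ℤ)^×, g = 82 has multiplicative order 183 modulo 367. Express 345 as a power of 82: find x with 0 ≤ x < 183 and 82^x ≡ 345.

4

Successive powers of 82 modulo 367:
  82^0=1  82^1=82  82^2=118  82^3=134  82^4=345
So 82^4 ≡ 345 (mod 367), giving x = 4.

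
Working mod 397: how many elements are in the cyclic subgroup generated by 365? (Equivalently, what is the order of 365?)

The order of 365 must divide p − 1 = 396 = 2^2 · 3^2 · 11.
Divisors: 1, 2, 3, 4, 6, 9, 11, 12, 18, 22, 33, 36, 44, 66, 99, 132, 198, 396.
Check each in increasing order: 365^1 ≡ 365;  365^2 ≡ 230;  365^3 ≡ 183;  365^4 ≡ 99;  365^6 ≡ 141;  365^9 ≡ 395;  365^11 ≡ 334;  365^12 ≡ 31;  365^18 ≡ 4;  365^22 ≡ 396;  365^33 ≡ 63;  365^36 ≡ 16;  365^44 ≡ 1.
Smallest exponent giving 1 is 44.

44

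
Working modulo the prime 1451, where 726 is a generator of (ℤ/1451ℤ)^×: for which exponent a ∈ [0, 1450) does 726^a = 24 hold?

625

Baby-step giant-step with m = ceil(sqrt(1450)) = 39.
Baby table (726^j mod 1451 for j=0..38):
  0:1  1:726  2:363  3:907  4:1179  5:1315  6:1383  7:1417
  8:1434  9:717  10:1084  11:542  12:271  13:861  14:1156  15:578
  16:289  17:870  18:435  19:943  20:1197  21:1324  22:662  23:331
  24:891  25:1171  26:1311  27:1381  28:1416  29:708  30:354  31:177
  32:814  33:407  34:929  35:1190  36:595  37:1023  38:1237
Giant step factor: 726^(-39) ≡ 895 (mod 1451).
Scan 24·895^i mod 1451 for i = 0, 1, …:
  i=0: 24   i=1: 1166   i=2: 301   i=3: 960
  i=4: 208   i=5: 432   i=6: 674   i=7: 1065
  i=8: 1319   i=9: 842     …   i=15: 672
  i=16: 726
Match at i=16, j=1: a = 16·39 + 1 = 625.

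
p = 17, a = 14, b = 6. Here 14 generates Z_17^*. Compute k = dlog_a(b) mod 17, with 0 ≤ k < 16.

7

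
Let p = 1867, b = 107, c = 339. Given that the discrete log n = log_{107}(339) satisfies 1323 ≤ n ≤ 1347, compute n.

Compute 107^1323 mod 1867 = 496, then multiply by 107 repeatedly:
  107^1323=496  107^1324=796  107^1325=1157  107^1326=577  107^1327=128
  107^1328=627  107^1329=1744  107^1330=1775  107^1331=1358  107^1332=1547
  107^1333=1233  107^1334=1241  107^1335=230  107^1336=339
Found 339 at exponent 1336.

1336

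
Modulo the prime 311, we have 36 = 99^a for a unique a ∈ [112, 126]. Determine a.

124

Compute 99^112 mod 311 = 282, then multiply by 99 repeatedly:
  99^112=282  99^113=239  99^114=25  99^115=298  99^116=268
  99^117=97  99^118=273  99^119=281  99^120=140  99^121=176
  99^122=8  99^123=170  99^124=36
Found 36 at exponent 124.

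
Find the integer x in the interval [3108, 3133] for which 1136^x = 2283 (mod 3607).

Compute 1136^3108 mod 3607 = 1106, then multiply by 1136 repeatedly:
  1136^3108=1106  1136^3109=1180  1136^3110=2283
Found 2283 at exponent 3110.

3110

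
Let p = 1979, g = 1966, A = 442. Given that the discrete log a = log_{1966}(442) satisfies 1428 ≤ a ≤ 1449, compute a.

1448

Compute 1966^1428 mod 1979 = 762, then multiply by 1966 repeatedly:
  1966^1428=762  1966^1429=1968  1966^1430=143  1966^1431=120  1966^1432=419
  1966^1433=490  1966^1434=1546  1966^1435=1671  1966^1436=46  1966^1437=1381
  1966^1438=1837  1966^1439=1846  1966^1440=1729  1966^1441=1271  1966^1442=1288
  1966^1443=1067  1966^1444=1961  1966^1445=234  1966^1446=916  1966^1447=1945
  1966^1448=442
Found 442 at exponent 1448.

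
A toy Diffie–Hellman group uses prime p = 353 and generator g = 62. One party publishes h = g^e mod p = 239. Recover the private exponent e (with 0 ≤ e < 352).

155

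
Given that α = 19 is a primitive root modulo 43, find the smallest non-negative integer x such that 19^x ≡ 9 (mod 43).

20

Successive powers of 19 modulo 43:
  19^0=1  19^1=19  19^2=17  19^3=22  19^4=31  19^5=30
  19^6=11  19^7=37  19^8=15  19^9=27  19^10=40  19^11=29
  19^12=35  19^13=20  19^14=36  19^15=39  19^16=10  19^17=18
  19^18=41  19^19=5  19^20=9
So 19^20 ≡ 9 (mod 43), giving x = 20.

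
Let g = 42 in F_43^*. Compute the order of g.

The order of 42 must divide p − 1 = 42 = 2 · 3 · 7.
Divisors: 1, 2, 3, 6, 7, 14, 21, 42.
Check each in increasing order: 42^1 ≡ 42;  42^2 ≡ 1.
Smallest exponent giving 1 is 2.

2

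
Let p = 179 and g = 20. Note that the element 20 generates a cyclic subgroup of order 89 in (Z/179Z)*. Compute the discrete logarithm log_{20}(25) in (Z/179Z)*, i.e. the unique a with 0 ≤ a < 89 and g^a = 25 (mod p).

63

Baby-step giant-step with m = ceil(sqrt(89)) = 10.
Baby table (20^j mod 179 for j=0..9):
  0:1  1:20  2:42  3:124  4:153  5:17  6:161  7:177
  8:139  9:95
Giant step factor: 20^(-10) ≡ 83 (mod 179).
Scan 25·83^i mod 179 for i = 0, 1, …:
  i=0: 25   i=1: 106   i=2: 27   i=3: 93
  i=4: 22   i=5: 36   i=6: 124
Match at i=6, j=3: a = 6·10 + 3 = 63.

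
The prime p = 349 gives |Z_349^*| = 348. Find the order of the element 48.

58

The order of 48 must divide p − 1 = 348 = 2^2 · 3 · 29.
Divisors: 1, 2, 3, 4, 6, 12, 29, 58, 87, 116, 174, 348.
Check each in increasing order: 48^1 ≡ 48;  48^2 ≡ 210;  48^3 ≡ 308;  48^4 ≡ 126;  48^6 ≡ 285;  48^12 ≡ 257;  48^29 ≡ 348;  48^58 ≡ 1.
Smallest exponent giving 1 is 58.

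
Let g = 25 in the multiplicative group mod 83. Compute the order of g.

41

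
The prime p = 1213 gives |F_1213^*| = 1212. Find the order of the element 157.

1212

The order of 157 must divide p − 1 = 1212 = 2^2 · 3 · 101.
Divisors: 1, 2, 3, 4, 6, 12, 101, 202, 303, 404, 606, 1212.
Check each in increasing order: 157^1 ≡ 157;  157^2 ≡ 389;  157^3 ≡ 423;  157^4 ≡ 909;  157^6 ≡ 618;  157^12 ≡ 1042;  157^101 ≡ 1166;  157^202 ≡ 996;  157^303 ≡ 495;  157^404 ≡ 995;  157^606 ≡ 1212;  157^1212 ≡ 1.
Smallest exponent giving 1 is 1212.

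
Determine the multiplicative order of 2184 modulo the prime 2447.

2446

The order of 2184 must divide p − 1 = 2446 = 2 · 1223.
Divisors: 1, 2, 1223, 2446.
Check each in increasing order: 2184^1 ≡ 2184;  2184^2 ≡ 653;  2184^1223 ≡ 2446;  2184^2446 ≡ 1.
Smallest exponent giving 1 is 2446.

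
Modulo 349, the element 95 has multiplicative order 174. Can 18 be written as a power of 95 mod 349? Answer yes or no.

no

18 ∈ ⟨95⟩ iff 18^174 ≡ 1 (mod 349), since |⟨95⟩| = 174.
18^174 mod 349 = 348.
Since 348 ≠ 1, 18 does not lie in the subgroup.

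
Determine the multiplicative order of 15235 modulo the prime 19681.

9840

The order of 15235 must divide p − 1 = 19680 = 2^5 · 3 · 5 · 41.
Divisors: 1, 2, 3, 4, 5, 6, 8, 10, 12, 15, 16, 20, 24, 30, 32, 40, 41, 48, 60, 80, 82, 96, 120, 123, 160, 164, 205, 240, 246, 328, 410, 480, 492, 615, 656, 820, 984, 1230, 1312, 1640, 1968, 2460, 3280, 3936, 4920, 6560, 9840, 19680.
Check each in increasing order: 15235^1 ≡ 15235;  15235^2 ≡ 7192;  15235^3 ≡ 5993;  15235^4 ≡ 3196;  15235^5 ≡ 266;  15235^6 ≡ 17905;  15235^8 ≡ 19658;  15235^10 ≡ 11713;  15235^12 ≡ 5216;  15235^15 ≡ 6060;  15235^16 ≡ 529;  15235^20 ≡ 17799;  15235^24 ≡ 7514;  15235^30 ≡ 18535;  15235^32 ≡ 4307;  15235^40 ≡ 19025;  15235^41 ≡ 3788;  15235^48 ≡ 15088;  15235^60 ≡ 14370;  15235^80 ≡ 17035;  15235^82 ≡ 1495;  15235^96 ≡ 17298;  15235^120 ≡ 3848;  15235^123 ≡ 14613;  15235^160 ≡ 14561;  15235^164 ≡ 11072;  15235^205 ≡ 525;  15235^240 ≡ 6992;  15235^246 ≡ 919;  15235^328 ≡ 15916;  15235^410 ≡ 91;  15235^480 ≡ 460;  15235^492 ≡ 17959;  15235^615 ≡ 8413;  15235^656 ≡ 4905;  15235^820 ≡ 8281;  15235^984 ≡ 13134;  15235^1230 ≡ 5693;  15235^1312 ≡ 8843;  15235^1640 ≡ 6357;  15235^1968 ≡ 17672;  15235^2460 ≡ 15323;  15235^3280 ≡ 6356;  15235^3936 ≡ 1476;  15235^4920 ≡ 19680;  15235^6560 ≡ 13324;  15235^9840 ≡ 1.
Smallest exponent giving 1 is 9840.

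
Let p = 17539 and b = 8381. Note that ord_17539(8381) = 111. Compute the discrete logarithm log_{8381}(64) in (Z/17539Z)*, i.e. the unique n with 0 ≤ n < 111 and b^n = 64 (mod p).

Baby-step giant-step with m = ceil(sqrt(111)) = 11.
Baby table (8381^j mod 17539 for j=0..10):
  0:1  1:8381  2:15005  3:2275  4:1882  5:5481  6:1620  7:2034
  8:16585  9:2310  10:14593
Giant step factor: 8381^(-11) ≡ 9051 (mod 17539).
Scan 64·9051^i mod 17539 for i = 0, 1, …:
  i=0: 64   i=1: 477   i=2: 2733   i=3: 6393
  i=4: 1882
Match at i=4, j=4: n = 4·11 + 4 = 48.

48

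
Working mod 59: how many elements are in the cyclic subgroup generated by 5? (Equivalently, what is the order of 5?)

29

The order of 5 must divide p − 1 = 58 = 2 · 29.
Divisors: 1, 2, 29, 58.
Check each in increasing order: 5^1 ≡ 5;  5^2 ≡ 25;  5^29 ≡ 1.
Smallest exponent giving 1 is 29.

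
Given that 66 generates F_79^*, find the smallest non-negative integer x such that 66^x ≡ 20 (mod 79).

Baby-step giant-step with m = ceil(sqrt(78)) = 9.
Baby table (66^j mod 79 for j=0..8):
  0:1  1:66  2:11  3:15  4:42  5:7  6:67  7:77
  8:26
Giant step factor: 66^(-9) ≡ 61 (mod 79).
Scan 20·61^i mod 79 for i = 0, 1, …:
  i=0: 20   i=1: 35   i=2: 2   i=3: 43
  i=4: 16   i=5: 28   i=6: 49   i=7: 66
Match at i=7, j=1: x = 7·9 + 1 = 64.

64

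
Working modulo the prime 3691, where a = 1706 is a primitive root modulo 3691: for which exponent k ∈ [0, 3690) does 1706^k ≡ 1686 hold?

Baby-step giant-step with m = ceil(sqrt(3690)) = 61.
Baby table (1706^j mod 3691 for j=0..60):
  0:1  1:1706  2:1928  3:487  4:347  5:1422  6:945  7:2894
  8:2297  9:2531  10:3107  11:266  12:3494  13:3490  14:357  15:27
  16:1770  17:382  18:2076  19:1987  20:1484  21:3369  22:627  23:2963
  24:1899  25:2687  26:3491  27:2063  28:1955  29:2257  30:729  31:3498
  32:2932  33:687  34:1975  35:3158  36:2379  37:2165  38:2490  39:3290
  40:2420  41:1982  42:336  43:1111  44:1883  45:1228  46:2171  47:1653
  48:94  49:1651  50:373  51:1486  52:3090  53:792  54:246  55:2593
  56:1840  57:1690  58:469  59:2858  60:3628
Giant step factor: 1706^(-61) ≡ 2825 (mod 3691).
Scan 1686·2825^i mod 3691 for i = 0, 1, …:
  i=0: 1686   i=1: 1560   i=2: 3637   i=3: 2472
  i=4: 28   i=5: 1589   i=6: 669   i=7: 133
  i=8: 2934   i=9: 2255     …   i=49: 3212
  i=50: 1422
Match at i=50, j=5: k = 50·61 + 5 = 3055.

3055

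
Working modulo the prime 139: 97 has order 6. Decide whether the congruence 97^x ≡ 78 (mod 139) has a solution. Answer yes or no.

no

78 ∈ ⟨97⟩ iff 78^6 ≡ 1 (mod 139), since |⟨97⟩| = 6.
78^6 mod 139 = 36.
Since 36 ≠ 1, 78 does not lie in the subgroup.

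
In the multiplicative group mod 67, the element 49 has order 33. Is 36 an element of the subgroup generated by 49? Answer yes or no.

yes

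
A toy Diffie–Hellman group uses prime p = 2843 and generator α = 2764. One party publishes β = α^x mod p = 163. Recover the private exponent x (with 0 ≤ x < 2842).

Baby-step giant-step with m = ceil(sqrt(2842)) = 54.
Baby table (2764^j mod 2843 for j=0..53):
  0:1  1:2764  2:555  3:1643  4:981  5:2105  6:1442  7:2645
  8:1427  9:987  10:1631  11:1929  12:1131  13:1627  14:2245  15:1754
  16:741  17:1164  18:1863  19:659  20:1956  21:1841  22:2397  23:1118
  24:2654  25:716  26:296  27:2203  28:2229  29:175  30:390  31:463
  32:382  33:1095  34:1628  35:2166  36:2309  37:2384  38:2145  39:1125
  40:2101  41:1758  42:425  43:541  44:2749  45:1740  46:1847  47:1923
  48:1605  49:1140  50:916  51:1554  52:2326  53:1041
Giant step factor: 2764^(-54) ≡ 2802 (mod 2843).
Scan 163·2802^i mod 2843 for i = 0, 1, …:
  i=0: 163   i=1: 1846   i=2: 1075   i=3: 1413
  i=4: 1770   i=5: 1348   i=6: 1592   i=7: 117
  i=8: 889   i=9: 510     …   i=39: 498
  i=40: 2326
Match at i=40, j=52: x = 40·54 + 52 = 2212.

2212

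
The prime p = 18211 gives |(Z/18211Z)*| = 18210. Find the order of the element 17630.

3035

The order of 17630 must divide p − 1 = 18210 = 2 · 3 · 5 · 607.
Divisors: 1, 2, 3, 5, 6, 10, 15, 30, 607, 1214, 1821, 3035, 3642, 6070, 9105, 18210.
Check each in increasing order: 17630^1 ≡ 17630;  17630^2 ≡ 9763;  17630^3 ≡ 9529;  17630^5 ≡ 9839;  17630^6 ≡ 1795;  17630^10 ≡ 14456;  17630^15 ≡ 4674;  17630^30 ≡ 11287;  17630^607 ≡ 17709;  17630^1214 ≡ 15261;  17630^1821 ≡ 5809;  17630^3035 ≡ 1.
Smallest exponent giving 1 is 3035.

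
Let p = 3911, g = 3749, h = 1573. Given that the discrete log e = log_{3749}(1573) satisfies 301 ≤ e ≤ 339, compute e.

315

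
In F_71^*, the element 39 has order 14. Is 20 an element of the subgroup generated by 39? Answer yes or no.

yes

⟨39⟩ has order 14; its elements mod 71 are {1, 20, 23, 26, 30, 32, 34, 37, 39, 41, 45, 48, 51, 70}.
20 is in this set.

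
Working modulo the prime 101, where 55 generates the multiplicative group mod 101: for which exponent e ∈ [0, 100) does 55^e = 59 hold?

17

Successive powers of 55 modulo 101:
  55^0=1  55^1=55  55^2=96  55^3=28  55^4=25  55^5=62
  55^6=77  55^7=94  55^8=19  55^9=35  55^10=6  55^11=27
  55^12=71  55^13=67  55^14=49  55^15=69  55^16=58  55^17=59
So 55^17 ≡ 59 (mod 101), giving e = 17.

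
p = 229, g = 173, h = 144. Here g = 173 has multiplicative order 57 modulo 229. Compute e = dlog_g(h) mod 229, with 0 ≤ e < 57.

13

Baby-step giant-step with m = ceil(sqrt(57)) = 8.
Baby table (173^j mod 229 for j=0..7):
  0:1  1:173  2:159  3:27  4:91  5:171  6:42  7:167
Giant step factor: 173^(-8) ≡ 130 (mod 229).
Scan 144·130^i mod 229 for i = 0, 1, …:
  i=0: 144   i=1: 171
Match at i=1, j=5: e = 1·8 + 5 = 13.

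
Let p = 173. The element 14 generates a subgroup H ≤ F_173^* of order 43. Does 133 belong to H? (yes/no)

yes

133 ∈ ⟨14⟩ iff 133^43 ≡ 1 (mod 173), since |⟨14⟩| = 43.
133^43 mod 173 = 1.
Since 1 = 1, 133 lies in the subgroup.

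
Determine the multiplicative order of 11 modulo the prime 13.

12

The order of 11 must divide p − 1 = 12 = 2^2 · 3.
Divisors: 1, 2, 3, 4, 6, 12.
Check each in increasing order: 11^1 ≡ 11;  11^2 ≡ 4;  11^3 ≡ 5;  11^4 ≡ 3;  11^6 ≡ 12;  11^12 ≡ 1.
Smallest exponent giving 1 is 12.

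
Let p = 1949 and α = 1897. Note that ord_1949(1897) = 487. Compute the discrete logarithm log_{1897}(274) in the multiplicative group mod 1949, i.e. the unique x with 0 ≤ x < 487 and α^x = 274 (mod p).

Baby-step giant-step with m = ceil(sqrt(487)) = 23.
Baby table (1897^j mod 1949 for j=0..22):
  0:1  1:1897  2:755  3:1669  4:917  5:1041  6:440  7:508
  8:870  9:1536  10:37  11:25  12:649  13:1334  14:796  15:1486
  16:688  17:1255  18:1006  19:311  20:1369  21:925  22:625
Giant step factor: 1897^(-23) ≡ 1832 (mod 1949).
Scan 274·1832^i mod 1949 for i = 0, 1, …:
  i=0: 274   i=1: 1075   i=2: 910   i=3: 725
  i=4: 931   i=5: 217   i=6: 1897
Match at i=6, j=1: x = 6·23 + 1 = 139.

139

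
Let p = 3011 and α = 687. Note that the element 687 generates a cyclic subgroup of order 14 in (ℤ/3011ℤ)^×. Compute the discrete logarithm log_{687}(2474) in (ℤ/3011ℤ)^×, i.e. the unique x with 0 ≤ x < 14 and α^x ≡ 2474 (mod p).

4

Successive powers of 687 modulo 3011:
  687^0=1  687^1=687  687^2=2253  687^3=157  687^4=2474
So 687^4 ≡ 2474 (mod 3011), giving x = 4.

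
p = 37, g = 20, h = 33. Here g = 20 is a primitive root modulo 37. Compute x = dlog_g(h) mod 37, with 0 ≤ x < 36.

8

Successive powers of 20 modulo 37:
  20^0=1  20^1=20  20^2=30  20^3=8  20^4=12  20^5=18
  20^6=27  20^7=22  20^8=33
So 20^8 ≡ 33 (mod 37), giving x = 8.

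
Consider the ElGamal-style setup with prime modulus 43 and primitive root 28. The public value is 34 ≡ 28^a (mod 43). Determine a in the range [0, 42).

13

Baby-step giant-step with m = ceil(sqrt(42)) = 7.
Baby table (28^j mod 43 for j=0..6):
  0:1  1:28  2:10  3:22  4:14  5:5  6:11
Giant step factor: 28^(-7) ≡ 37 (mod 43).
Scan 34·37^i mod 43 for i = 0, 1, …:
  i=0: 34   i=1: 11
Match at i=1, j=6: a = 1·7 + 6 = 13.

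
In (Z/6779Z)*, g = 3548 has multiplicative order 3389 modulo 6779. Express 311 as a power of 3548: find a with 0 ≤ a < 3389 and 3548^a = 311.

Baby-step giant-step with m = ceil(sqrt(3389)) = 59.
Baby table (3548^j mod 6779 for j=0..58):
  0:1  1:3548  2:6480  3:3451  4:1274  5:5338  6:5477  7:3782
  8:2895  9:1275  10:2107  11:5178  12:454  13:4169  14:6613  15:805
  16:2181  17:3349  18:5444  19:1941  20:5983  21:2635  22:739  23:5278
  24:2746  25:1385  26:5984  27:6183  28:440  29:1950  30:4020  31:6723
  32:4682  33:3186  34:3335  35:3225  36:6127  37:5122  38:5136  39:576
  40:3169  41:4030  42:1529  43:1692  44:3801  45:2517  46:2373  47:6665
  48:2268  49:191  50:6547  51:3902  52:1578  53:6069  54:2708  55:2141
  56:3788  57:3846  58:6260
Giant step factor: 3548^(-59) ≡ 4011 (mod 6779).
Scan 311·4011^i mod 6779 for i = 0, 1, …:
  i=0: 311   i=1: 85   i=2: 1985   i=3: 3289
  i=4: 245   i=5: 6519   i=6: 1106   i=7: 2700
  i=8: 3637   i=9: 6378     …   i=51: 3703
  i=52: 6723
Match at i=52, j=31: a = 52·59 + 31 = 3099.

3099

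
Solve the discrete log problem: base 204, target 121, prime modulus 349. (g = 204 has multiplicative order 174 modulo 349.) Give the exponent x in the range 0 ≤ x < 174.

33

Baby-step giant-step with m = ceil(sqrt(174)) = 14.
Baby table (204^j mod 349 for j=0..13):
  0:1  1:204  2:85  3:239  4:245  5:73  6:234  7:272
  8:346  9:86  10:94  11:330  12:312  13:130
Giant step factor: 204^(-14) ≡ 87 (mod 349).
Scan 121·87^i mod 349 for i = 0, 1, …:
  i=0: 121   i=1: 57   i=2: 73
Match at i=2, j=5: x = 2·14 + 5 = 33.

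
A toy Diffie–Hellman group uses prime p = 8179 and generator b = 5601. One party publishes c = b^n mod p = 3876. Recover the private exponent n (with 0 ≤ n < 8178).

6508

Baby-step giant-step with m = ceil(sqrt(8178)) = 91.
Baby table (5601^j mod 8179 for j=0..90):
  0:1  1:5601  2:4736  3:1839  4:2878  5:7048  6:3994  7:829
  8:5736  9:224  10:3237  11:5773  12:2986  13:6710  14:205  15:3145
  16:5758  17:761  18:1102  19:5336  20:870  21:6365  22:6283  23:5025
  24:1086  25:5689  26:6884  27:1478  28:1130  29:6763  30:2614  31:604
  32:5077  33:6073  34:6591  35:4364  36:3912  37:7750  38:1797  39:4827
  40:4432  41:367  42:2638  43:4164  44:4235  45:1135  46:2052  47:1757
  48:1620  49:3109  50:418  51:2024  52:330  53:8055  54:691  55:1624
  56:976  57:3004  58:1201  59:3663  60:3531  61:309  62:4940  63:7562
  64:3900  65:5970  66:2218  67:7296  68:2612  69:5760  70:3784  71:2395
  72:835  73:6626  74:4103  75:6092  76:6683  77:4379  78:6137  79:5179
  80:4845  81:7102  82:3825  83:3024  84:6894  85:235  86:7595  87:616
  88:6857  89:5652  90:4122
Giant step factor: 5601^(-91) ≡ 6535 (mod 8179).
Scan 3876·6535^i mod 8179 for i = 0, 1, …:
  i=0: 3876   i=1: 7476   i=2: 2493   i=3: 7366
  i=4: 3395   i=5: 4877   i=6: 5811   i=7: 7967
  i=8: 5010   i=9: 7992     …   i=70: 3576
  i=71: 1757
Match at i=71, j=47: n = 71·91 + 47 = 6508.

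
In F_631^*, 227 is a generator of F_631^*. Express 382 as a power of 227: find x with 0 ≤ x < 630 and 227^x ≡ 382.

Baby-step giant-step with m = ceil(sqrt(630)) = 26.
Baby table (227^j mod 631 for j=0..25):
  0:1  1:227  2:418  3:236  4:568  5:212  6:168  7:276
  8:183  9:526  10:143  11:280  12:460  13:305  14:456  15:28
  16:46  17:346  18:298  19:129  20:257  21:287  22:156  23:76
  24:215  25:218
Giant step factor: 227^(-26) ≡ 445 (mod 631).
Scan 382·445^i mod 631 for i = 0, 1, …:
  i=0: 382   i=1: 251   i=2: 8   i=3: 405
  i=4: 390   i=5: 25   i=6: 398   i=7: 430
  i=8: 157   i=9: 455     …   i=22: 268
  i=23: 1
Match at i=23, j=0: x = 23·26 + 0 = 598.

598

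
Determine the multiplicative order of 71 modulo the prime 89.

44

The order of 71 must divide p − 1 = 88 = 2^3 · 11.
Divisors: 1, 2, 4, 8, 11, 22, 44, 88.
Check each in increasing order: 71^1 ≡ 71;  71^2 ≡ 57;  71^4 ≡ 45;  71^8 ≡ 67;  71^11 ≡ 55;  71^22 ≡ 88;  71^44 ≡ 1.
Smallest exponent giving 1 is 44.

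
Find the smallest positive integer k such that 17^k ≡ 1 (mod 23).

The order of 17 must divide p − 1 = 22 = 2 · 11.
Divisors: 1, 2, 11, 22.
Check each in increasing order: 17^1 ≡ 17;  17^2 ≡ 13;  17^11 ≡ 22;  17^22 ≡ 1.
Smallest exponent giving 1 is 22.

22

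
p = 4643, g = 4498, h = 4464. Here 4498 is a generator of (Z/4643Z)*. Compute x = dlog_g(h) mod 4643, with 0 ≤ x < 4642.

Baby-step giant-step with m = ceil(sqrt(4642)) = 69.
Baby table (4498^j mod 4643 for j=0..68):
  0:1  1:4498  2:2453  3:1826  4:4524  5:3326  6:602  7:927
  8:232  9:3504  10:2650  11:1119  12:250  13:894  14:374  15:1486
  16:2751  17:403  18:1924  19:4243  20:2284  21:3116  22:3194  23:1170
  24:2141  25:636  26:640  27:60  28:586  29:3247  30:2771  31:2146
  32:4554  33:3619  34:4547  35:4634  36:1305  37:1138  38:2138  39:1071
  40:2567  41:3868  42:943  43:2555  44:965  45:4008  46:3858  47:2393
  48:1240  49:1277  50:555  51:3099  52:1016  53:1256  54:3600  55:2659
  56:4457  57:3755  58:3399  59:3946  60:3562  61:3526  62:4103  63:4012
  64:3278  65:2919  66:3901  67:801  68:4573
Giant step factor: 4498^(-69) ≡ 4068 (mod 4643).
Scan 4464·4068^i mod 4643 for i = 0, 1, …:
  i=0: 4464   i=1: 779   i=2: 2446   i=3: 379
  i=4: 296   i=5: 1591   i=6: 4489   i=7: 333
  i=8: 3531   i=9: 3309     …   i=20: 767
  i=21: 60
Match at i=21, j=27: x = 21·69 + 27 = 1476.

1476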